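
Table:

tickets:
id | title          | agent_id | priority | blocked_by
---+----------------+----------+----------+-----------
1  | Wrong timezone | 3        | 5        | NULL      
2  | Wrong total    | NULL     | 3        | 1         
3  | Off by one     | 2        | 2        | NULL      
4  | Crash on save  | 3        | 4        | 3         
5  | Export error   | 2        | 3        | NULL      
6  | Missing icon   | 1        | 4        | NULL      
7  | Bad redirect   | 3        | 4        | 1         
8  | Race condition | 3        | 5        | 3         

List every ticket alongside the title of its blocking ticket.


This is a self-join: tickets is joined to a second copy of itself, matching each row's blocked_by to another row's id. Use LEFT JOIN so rows with blocked_by=NULL are kept.
  - ticket 1 (Wrong timezone): blocked_by=NULL -> NULL
  - ticket 2 (Wrong total): blocked_by=1 -> Wrong timezone
  - ticket 3 (Off by one): blocked_by=NULL -> NULL
  - ticket 4 (Crash on save): blocked_by=3 -> Off by one
  - ticket 5 (Export error): blocked_by=NULL -> NULL
  - ticket 6 (Missing icon): blocked_by=NULL -> NULL
  - ticket 7 (Bad redirect): blocked_by=1 -> Wrong timezone
  - ticket 8 (Race condition): blocked_by=3 -> Off by one

SQL:
SELECT a.title AS item, b.title AS blocked_by
FROM tickets a
LEFT JOIN tickets b ON a.blocked_by = b.id

Result:
item           | blocked_by    
---------------+---------------
Wrong timezone | NULL          
Wrong total    | Wrong timezone
Off by one     | NULL          
Crash on save  | Off by one    
Export error   | NULL          
Missing icon   | NULL          
Bad redirect   | Wrong timezone
Race condition | Off by one    


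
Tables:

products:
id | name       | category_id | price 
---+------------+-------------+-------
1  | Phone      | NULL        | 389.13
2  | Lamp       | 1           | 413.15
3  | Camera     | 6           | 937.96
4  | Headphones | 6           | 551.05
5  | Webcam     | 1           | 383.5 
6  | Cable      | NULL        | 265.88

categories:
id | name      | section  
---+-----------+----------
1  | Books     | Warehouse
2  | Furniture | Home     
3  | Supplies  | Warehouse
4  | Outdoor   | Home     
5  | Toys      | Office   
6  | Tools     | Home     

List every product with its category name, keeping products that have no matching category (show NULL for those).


LEFT JOIN keeps every row from products (the left table); where category_id has no match in categories, the category columns become NULL. Walk through each product:
  - product 1 (Phone): category_id=NULL, no match -> kept with NULL
  - product 2 (Lamp): category_id=1 -> matches Books
  - product 3 (Camera): category_id=6 -> matches Tools
  - product 4 (Headphones): category_id=6 -> matches Tools
  - product 5 (Webcam): category_id=1 -> matches Books
  - product 6 (Cable): category_id=NULL, no match -> kept with NULL
All 6 rows appear; 2 have NULL category.

SQL:
SELECT a.name, b.name AS category
FROM products a
LEFT JOIN categories b ON a.category_id = b.id

Result:
name       | category
-----------+---------
Phone      | NULL    
Lamp       | Books   
Camera     | Tools   
Headphones | Tools   
Webcam     | Books   
Cable      | NULL    


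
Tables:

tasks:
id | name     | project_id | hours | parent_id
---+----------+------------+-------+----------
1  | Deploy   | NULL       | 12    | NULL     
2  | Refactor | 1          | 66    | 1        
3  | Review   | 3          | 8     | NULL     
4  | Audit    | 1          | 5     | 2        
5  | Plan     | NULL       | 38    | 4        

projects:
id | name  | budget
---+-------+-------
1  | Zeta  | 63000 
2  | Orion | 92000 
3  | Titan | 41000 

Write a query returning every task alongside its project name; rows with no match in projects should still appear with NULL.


LEFT JOIN keeps every row from tasks (the left table); where project_id has no match in projects, the project columns become NULL. Walk through each task:
  - task 1 (Deploy): project_id=NULL, no match -> kept with NULL
  - task 2 (Refactor): project_id=1 -> matches Zeta
  - task 3 (Review): project_id=3 -> matches Titan
  - task 4 (Audit): project_id=1 -> matches Zeta
  - task 5 (Plan): project_id=NULL, no match -> kept with NULL
All 5 rows appear; 2 have NULL project.

SQL:
SELECT a.name, b.name AS project
FROM tasks a
LEFT JOIN projects b ON a.project_id = b.id

Result:
name     | project
---------+--------
Deploy   | NULL   
Refactor | Zeta   
Review   | Titan  
Audit    | Zeta   
Plan     | NULL   


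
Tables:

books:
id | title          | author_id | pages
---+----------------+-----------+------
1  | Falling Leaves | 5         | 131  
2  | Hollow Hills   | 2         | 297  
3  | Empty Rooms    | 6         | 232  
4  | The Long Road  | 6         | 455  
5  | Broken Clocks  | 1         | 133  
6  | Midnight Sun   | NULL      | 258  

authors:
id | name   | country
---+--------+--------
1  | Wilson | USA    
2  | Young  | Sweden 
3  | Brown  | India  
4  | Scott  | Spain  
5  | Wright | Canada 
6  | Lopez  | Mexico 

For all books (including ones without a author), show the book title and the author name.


LEFT JOIN keeps every row from books (the left table); where author_id has no match in authors, the author columns become NULL. Walk through each book:
  - book 1 (Falling Leaves): author_id=5 -> matches Wright
  - book 2 (Hollow Hills): author_id=2 -> matches Young
  - book 3 (Empty Rooms): author_id=6 -> matches Lopez
  - book 4 (The Long Road): author_id=6 -> matches Lopez
  - book 5 (Broken Clocks): author_id=1 -> matches Wilson
  - book 6 (Midnight Sun): author_id=NULL, no match -> kept with NULL
All 6 rows appear; 1 has NULL author.

SQL:
SELECT a.title, b.name AS author
FROM books a
LEFT JOIN authors b ON a.author_id = b.id

Result:
title          | author
---------------+-------
Falling Leaves | Wright
Hollow Hills   | Young 
Empty Rooms    | Lopez 
The Long Road  | Lopez 
Broken Clocks  | Wilson
Midnight Sun   | NULL  


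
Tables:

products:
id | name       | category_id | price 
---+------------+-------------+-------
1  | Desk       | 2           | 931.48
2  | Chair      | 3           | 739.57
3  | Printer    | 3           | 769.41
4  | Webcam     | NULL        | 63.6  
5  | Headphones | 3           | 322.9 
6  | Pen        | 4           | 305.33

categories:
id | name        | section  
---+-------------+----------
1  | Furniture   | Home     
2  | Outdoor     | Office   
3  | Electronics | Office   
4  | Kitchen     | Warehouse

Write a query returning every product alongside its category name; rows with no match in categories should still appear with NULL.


LEFT JOIN keeps every row from products (the left table); where category_id has no match in categories, the category columns become NULL. Walk through each product:
  - product 1 (Desk): category_id=2 -> matches Outdoor
  - product 2 (Chair): category_id=3 -> matches Electronics
  - product 3 (Printer): category_id=3 -> matches Electronics
  - product 4 (Webcam): category_id=NULL, no match -> kept with NULL
  - product 5 (Headphones): category_id=3 -> matches Electronics
  - product 6 (Pen): category_id=4 -> matches Kitchen
All 6 rows appear; 1 has NULL category.

SQL:
SELECT a.name, b.name AS category
FROM products a
LEFT JOIN categories b ON a.category_id = b.id

Result:
name       | category   
-----------+------------
Desk       | Outdoor    
Chair      | Electronics
Printer    | Electronics
Webcam     | NULL       
Headphones | Electronics
Pen        | Kitchen    


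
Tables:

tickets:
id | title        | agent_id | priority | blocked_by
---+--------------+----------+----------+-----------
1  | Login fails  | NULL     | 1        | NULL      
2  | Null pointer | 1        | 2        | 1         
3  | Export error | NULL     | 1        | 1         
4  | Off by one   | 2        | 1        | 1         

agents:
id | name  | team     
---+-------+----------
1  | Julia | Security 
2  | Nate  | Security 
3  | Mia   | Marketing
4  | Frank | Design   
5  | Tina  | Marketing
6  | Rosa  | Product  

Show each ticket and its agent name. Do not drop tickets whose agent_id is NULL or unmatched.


LEFT JOIN keeps every row from tickets (the left table); where agent_id has no match in agents, the agent columns become NULL. Walk through each ticket:
  - ticket 1 (Login fails): agent_id=NULL, no match -> kept with NULL
  - ticket 2 (Null pointer): agent_id=1 -> matches Julia
  - ticket 3 (Export error): agent_id=NULL, no match -> kept with NULL
  - ticket 4 (Off by one): agent_id=2 -> matches Nate
All 4 rows appear; 2 have NULL agent.

SQL:
SELECT a.title, b.name AS agent
FROM tickets a
LEFT JOIN agents b ON a.agent_id = b.id

Result:
title        | agent
-------------+------
Login fails  | NULL 
Null pointer | Julia
Export error | NULL 
Off by one   | Nate 


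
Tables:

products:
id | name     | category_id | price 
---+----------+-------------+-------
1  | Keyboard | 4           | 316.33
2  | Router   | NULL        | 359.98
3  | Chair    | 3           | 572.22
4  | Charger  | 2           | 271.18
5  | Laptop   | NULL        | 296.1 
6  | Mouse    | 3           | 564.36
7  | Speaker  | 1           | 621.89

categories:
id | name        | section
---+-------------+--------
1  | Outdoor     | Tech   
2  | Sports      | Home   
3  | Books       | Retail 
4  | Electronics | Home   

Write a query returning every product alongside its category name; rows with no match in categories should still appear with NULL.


LEFT JOIN keeps every row from products (the left table); where category_id has no match in categories, the category columns become NULL. Walk through each product:
  - product 1 (Keyboard): category_id=4 -> matches Electronics
  - product 2 (Router): category_id=NULL, no match -> kept with NULL
  - product 3 (Chair): category_id=3 -> matches Books
  - product 4 (Charger): category_id=2 -> matches Sports
  - product 5 (Laptop): category_id=NULL, no match -> kept with NULL
  - product 6 (Mouse): category_id=3 -> matches Books
  - product 7 (Speaker): category_id=1 -> matches Outdoor
All 7 rows appear; 2 have NULL category.

SQL:
SELECT a.name, b.name AS category
FROM products a
LEFT JOIN categories b ON a.category_id = b.id

Result:
name     | category   
---------+------------
Keyboard | Electronics
Router   | NULL       
Chair    | Books      
Charger  | Sports     
Laptop   | NULL       
Mouse    | Books      
Speaker  | Outdoor    


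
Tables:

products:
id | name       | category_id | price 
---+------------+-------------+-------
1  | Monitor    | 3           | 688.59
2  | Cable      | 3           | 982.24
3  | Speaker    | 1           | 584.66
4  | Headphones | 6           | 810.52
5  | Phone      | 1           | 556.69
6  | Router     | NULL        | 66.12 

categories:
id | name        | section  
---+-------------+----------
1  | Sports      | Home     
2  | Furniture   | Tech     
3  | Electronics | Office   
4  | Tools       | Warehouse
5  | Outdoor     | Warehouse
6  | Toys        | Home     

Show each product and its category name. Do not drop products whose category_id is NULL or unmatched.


LEFT JOIN keeps every row from products (the left table); where category_id has no match in categories, the category columns become NULL. Walk through each product:
  - product 1 (Monitor): category_id=3 -> matches Electronics
  - product 2 (Cable): category_id=3 -> matches Electronics
  - product 3 (Speaker): category_id=1 -> matches Sports
  - product 4 (Headphones): category_id=6 -> matches Toys
  - product 5 (Phone): category_id=1 -> matches Sports
  - product 6 (Router): category_id=NULL, no match -> kept with NULL
All 6 rows appear; 1 has NULL category.

SQL:
SELECT a.name, b.name AS category
FROM products a
LEFT JOIN categories b ON a.category_id = b.id

Result:
name       | category   
-----------+------------
Monitor    | Electronics
Cable      | Electronics
Speaker    | Sports     
Headphones | Toys       
Phone      | Sports     
Router     | NULL       


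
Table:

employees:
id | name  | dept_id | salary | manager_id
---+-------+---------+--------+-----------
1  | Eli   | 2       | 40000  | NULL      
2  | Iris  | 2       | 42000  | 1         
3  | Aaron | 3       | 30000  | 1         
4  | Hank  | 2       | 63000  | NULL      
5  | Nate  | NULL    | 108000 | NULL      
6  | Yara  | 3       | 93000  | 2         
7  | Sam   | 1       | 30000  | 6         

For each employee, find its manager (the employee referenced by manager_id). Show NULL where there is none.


This is a self-join: employees is joined to a second copy of itself, matching each row's manager_id to another row's id. Use LEFT JOIN so rows with manager_id=NULL are kept.
  - employee 1 (Eli): manager_id=NULL -> NULL
  - employee 2 (Iris): manager_id=1 -> Eli
  - employee 3 (Aaron): manager_id=1 -> Eli
  - employee 4 (Hank): manager_id=NULL -> NULL
  - employee 5 (Nate): manager_id=NULL -> NULL
  - employee 6 (Yara): manager_id=2 -> Iris
  - employee 7 (Sam): manager_id=6 -> Yara

SQL:
SELECT a.name AS item, b.name AS manager
FROM employees a
LEFT JOIN employees b ON a.manager_id = b.id

Result:
item  | manager
------+--------
Eli   | NULL   
Iris  | Eli    
Aaron | Eli    
Hank  | NULL   
Nate  | NULL   
Yara  | Iris   
Sam   | Yara   


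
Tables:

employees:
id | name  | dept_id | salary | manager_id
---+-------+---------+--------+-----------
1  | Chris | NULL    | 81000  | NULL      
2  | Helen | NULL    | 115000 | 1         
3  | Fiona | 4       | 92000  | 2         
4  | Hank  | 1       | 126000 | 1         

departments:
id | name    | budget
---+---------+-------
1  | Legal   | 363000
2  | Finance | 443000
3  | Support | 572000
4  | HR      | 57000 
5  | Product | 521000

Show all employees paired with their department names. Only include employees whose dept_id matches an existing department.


INNER JOIN keeps only employees rows whose dept_id matches an id in departments. Walk through each employee:
  - employee 1 (Chris): dept_id=NULL, no match -> dropped
  - employee 2 (Helen): dept_id=NULL, no match -> dropped
  - employee 3 (Fiona): dept_id=4 -> matches HR
  - employee 4 (Hank): dept_id=1 -> matches Legal
So 2 of 4 rows are dropped.

SQL:
SELECT a.name, b.name AS department
FROM employees a
INNER JOIN departments b ON a.dept_id = b.id

Result:
name  | department
------+-----------
Fiona | HR        
Hank  | Legal     


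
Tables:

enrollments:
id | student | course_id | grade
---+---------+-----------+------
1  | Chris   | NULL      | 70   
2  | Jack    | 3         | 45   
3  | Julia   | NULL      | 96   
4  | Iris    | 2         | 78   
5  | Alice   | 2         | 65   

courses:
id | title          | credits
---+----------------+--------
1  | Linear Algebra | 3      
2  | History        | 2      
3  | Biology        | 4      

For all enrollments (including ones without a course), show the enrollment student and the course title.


LEFT JOIN keeps every row from enrollments (the left table); where course_id has no match in courses, the course columns become NULL. Walk through each enrollment:
  - enrollment 1 (Chris): course_id=NULL, no match -> kept with NULL
  - enrollment 2 (Jack): course_id=3 -> matches Biology
  - enrollment 3 (Julia): course_id=NULL, no match -> kept with NULL
  - enrollment 4 (Iris): course_id=2 -> matches History
  - enrollment 5 (Alice): course_id=2 -> matches History
All 5 rows appear; 2 have NULL course.

SQL:
SELECT a.student, b.title AS course
FROM enrollments a
LEFT JOIN courses b ON a.course_id = b.id

Result:
student | course 
--------+--------
Chris   | NULL   
Jack    | Biology
Julia   | NULL   
Iris    | History
Alice   | History


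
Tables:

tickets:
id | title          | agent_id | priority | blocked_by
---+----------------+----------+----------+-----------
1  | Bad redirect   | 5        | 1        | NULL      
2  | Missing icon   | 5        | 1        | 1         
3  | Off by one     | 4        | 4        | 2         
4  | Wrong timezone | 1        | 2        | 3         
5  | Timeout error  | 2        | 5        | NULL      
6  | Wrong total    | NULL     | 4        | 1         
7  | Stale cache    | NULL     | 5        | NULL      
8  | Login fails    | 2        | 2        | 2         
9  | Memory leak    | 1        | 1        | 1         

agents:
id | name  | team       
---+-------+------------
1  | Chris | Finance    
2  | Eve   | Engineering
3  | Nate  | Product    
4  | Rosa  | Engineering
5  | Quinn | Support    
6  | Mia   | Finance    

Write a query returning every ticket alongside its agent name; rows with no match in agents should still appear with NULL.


LEFT JOIN keeps every row from tickets (the left table); where agent_id has no match in agents, the agent columns become NULL. Walk through each ticket:
  - ticket 1 (Bad redirect): agent_id=5 -> matches Quinn
  - ticket 2 (Missing icon): agent_id=5 -> matches Quinn
  - ticket 3 (Off by one): agent_id=4 -> matches Rosa
  - ticket 4 (Wrong timezone): agent_id=1 -> matches Chris
  - ticket 5 (Timeout error): agent_id=2 -> matches Eve
  - ticket 6 (Wrong total): agent_id=NULL, no match -> kept with NULL
  - ticket 7 (Stale cache): agent_id=NULL, no match -> kept with NULL
  - ticket 8 (Login fails): agent_id=2 -> matches Eve
  - ticket 9 (Memory leak): agent_id=1 -> matches Chris
All 9 rows appear; 2 have NULL agent.

SQL:
SELECT a.title, b.name AS agent
FROM tickets a
LEFT JOIN agents b ON a.agent_id = b.id

Result:
title          | agent
---------------+------
Bad redirect   | Quinn
Missing icon   | Quinn
Off by one     | Rosa 
Wrong timezone | Chris
Timeout error  | Eve  
Wrong total    | NULL 
Stale cache    | NULL 
Login fails    | Eve  
Memory leak    | Chris


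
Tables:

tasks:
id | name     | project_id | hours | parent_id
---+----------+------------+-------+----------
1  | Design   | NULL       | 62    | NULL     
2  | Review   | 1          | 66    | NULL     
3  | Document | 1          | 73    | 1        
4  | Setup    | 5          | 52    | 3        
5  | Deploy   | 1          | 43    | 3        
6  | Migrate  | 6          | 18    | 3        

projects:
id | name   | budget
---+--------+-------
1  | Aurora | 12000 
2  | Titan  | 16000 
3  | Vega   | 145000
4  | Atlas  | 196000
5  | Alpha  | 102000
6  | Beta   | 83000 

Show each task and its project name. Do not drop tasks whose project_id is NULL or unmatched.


LEFT JOIN keeps every row from tasks (the left table); where project_id has no match in projects, the project columns become NULL. Walk through each task:
  - task 1 (Design): project_id=NULL, no match -> kept with NULL
  - task 2 (Review): project_id=1 -> matches Aurora
  - task 3 (Document): project_id=1 -> matches Aurora
  - task 4 (Setup): project_id=5 -> matches Alpha
  - task 5 (Deploy): project_id=1 -> matches Aurora
  - task 6 (Migrate): project_id=6 -> matches Beta
All 6 rows appear; 1 has NULL project.

SQL:
SELECT a.name, b.name AS project
FROM tasks a
LEFT JOIN projects b ON a.project_id = b.id

Result:
name     | project
---------+--------
Design   | NULL   
Review   | Aurora 
Document | Aurora 
Setup    | Alpha  
Deploy   | Aurora 
Migrate  | Beta   


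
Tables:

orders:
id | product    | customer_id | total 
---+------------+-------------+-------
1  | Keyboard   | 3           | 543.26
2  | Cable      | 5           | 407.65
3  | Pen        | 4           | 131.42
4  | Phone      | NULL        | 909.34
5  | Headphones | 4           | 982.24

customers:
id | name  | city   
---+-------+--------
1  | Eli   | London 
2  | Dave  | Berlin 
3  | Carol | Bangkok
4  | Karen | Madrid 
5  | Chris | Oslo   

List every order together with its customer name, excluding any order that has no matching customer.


INNER JOIN keeps only orders rows whose customer_id matches an id in customers. Walk through each order:
  - order 1 (Keyboard): customer_id=3 -> matches Carol
  - order 2 (Cable): customer_id=5 -> matches Chris
  - order 3 (Pen): customer_id=4 -> matches Karen
  - order 4 (Phone): customer_id=NULL, no match -> dropped
  - order 5 (Headphones): customer_id=4 -> matches Karen
So 1 of 5 rows is dropped.

SQL:
SELECT a.product, b.name AS customer
FROM orders a
INNER JOIN customers b ON a.customer_id = b.id

Result:
product    | customer
-----------+---------
Keyboard   | Carol   
Cable      | Chris   
Pen        | Karen   
Headphones | Karen   


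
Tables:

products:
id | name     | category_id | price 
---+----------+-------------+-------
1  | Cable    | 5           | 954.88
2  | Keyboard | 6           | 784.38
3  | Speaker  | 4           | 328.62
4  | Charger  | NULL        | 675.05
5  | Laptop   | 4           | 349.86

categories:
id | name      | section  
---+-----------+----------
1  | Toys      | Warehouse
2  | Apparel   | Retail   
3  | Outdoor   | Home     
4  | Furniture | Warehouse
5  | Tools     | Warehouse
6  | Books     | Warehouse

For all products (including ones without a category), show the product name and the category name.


LEFT JOIN keeps every row from products (the left table); where category_id has no match in categories, the category columns become NULL. Walk through each product:
  - product 1 (Cable): category_id=5 -> matches Tools
  - product 2 (Keyboard): category_id=6 -> matches Books
  - product 3 (Speaker): category_id=4 -> matches Furniture
  - product 4 (Charger): category_id=NULL, no match -> kept with NULL
  - product 5 (Laptop): category_id=4 -> matches Furniture
All 5 rows appear; 1 has NULL category.

SQL:
SELECT a.name, b.name AS category
FROM products a
LEFT JOIN categories b ON a.category_id = b.id

Result:
name     | category 
---------+----------
Cable    | Tools    
Keyboard | Books    
Speaker  | Furniture
Charger  | NULL     
Laptop   | Furniture


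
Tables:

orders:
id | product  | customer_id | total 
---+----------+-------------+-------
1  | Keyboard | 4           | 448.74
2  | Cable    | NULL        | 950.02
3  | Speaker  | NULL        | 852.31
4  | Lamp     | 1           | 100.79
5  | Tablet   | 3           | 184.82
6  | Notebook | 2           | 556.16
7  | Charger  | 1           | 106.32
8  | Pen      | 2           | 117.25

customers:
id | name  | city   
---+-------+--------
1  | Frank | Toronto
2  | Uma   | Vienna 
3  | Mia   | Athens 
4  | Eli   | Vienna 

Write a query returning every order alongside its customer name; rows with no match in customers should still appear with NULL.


LEFT JOIN keeps every row from orders (the left table); where customer_id has no match in customers, the customer columns become NULL. Walk through each order:
  - order 1 (Keyboard): customer_id=4 -> matches Eli
  - order 2 (Cable): customer_id=NULL, no match -> kept with NULL
  - order 3 (Speaker): customer_id=NULL, no match -> kept with NULL
  - order 4 (Lamp): customer_id=1 -> matches Frank
  - order 5 (Tablet): customer_id=3 -> matches Mia
  - order 6 (Notebook): customer_id=2 -> matches Uma
  - order 7 (Charger): customer_id=1 -> matches Frank
  - order 8 (Pen): customer_id=2 -> matches Uma
All 8 rows appear; 2 have NULL customer.

SQL:
SELECT a.product, b.name AS customer
FROM orders a
LEFT JOIN customers b ON a.customer_id = b.id

Result:
product  | customer
---------+---------
Keyboard | Eli     
Cable    | NULL    
Speaker  | NULL    
Lamp     | Frank   
Tablet   | Mia     
Notebook | Uma     
Charger  | Frank   
Pen      | Uma     


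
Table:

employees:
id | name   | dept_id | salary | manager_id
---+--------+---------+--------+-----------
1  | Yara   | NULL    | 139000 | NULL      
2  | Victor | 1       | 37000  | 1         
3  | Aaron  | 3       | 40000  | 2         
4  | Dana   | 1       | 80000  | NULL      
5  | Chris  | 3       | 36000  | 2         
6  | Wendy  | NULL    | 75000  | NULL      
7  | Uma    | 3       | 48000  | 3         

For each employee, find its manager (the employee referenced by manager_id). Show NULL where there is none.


This is a self-join: employees is joined to a second copy of itself, matching each row's manager_id to another row's id. Use LEFT JOIN so rows with manager_id=NULL are kept.
  - employee 1 (Yara): manager_id=NULL -> NULL
  - employee 2 (Victor): manager_id=1 -> Yara
  - employee 3 (Aaron): manager_id=2 -> Victor
  - employee 4 (Dana): manager_id=NULL -> NULL
  - employee 5 (Chris): manager_id=2 -> Victor
  - employee 6 (Wendy): manager_id=NULL -> NULL
  - employee 7 (Uma): manager_id=3 -> Aaron

SQL:
SELECT a.name AS item, b.name AS manager
FROM employees a
LEFT JOIN employees b ON a.manager_id = b.id

Result:
item   | manager
-------+--------
Yara   | NULL   
Victor | Yara   
Aaron  | Victor 
Dana   | NULL   
Chris  | Victor 
Wendy  | NULL   
Uma    | Aaron  


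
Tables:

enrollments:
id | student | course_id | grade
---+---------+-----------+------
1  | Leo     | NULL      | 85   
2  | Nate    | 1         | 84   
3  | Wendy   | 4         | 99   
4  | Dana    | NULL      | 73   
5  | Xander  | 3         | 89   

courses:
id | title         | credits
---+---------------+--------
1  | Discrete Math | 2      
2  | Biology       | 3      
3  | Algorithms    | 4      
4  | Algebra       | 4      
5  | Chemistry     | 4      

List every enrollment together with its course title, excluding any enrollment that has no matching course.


INNER JOIN keeps only enrollments rows whose course_id matches an id in courses. Walk through each enrollment:
  - enrollment 1 (Leo): course_id=NULL, no match -> dropped
  - enrollment 2 (Nate): course_id=1 -> matches Discrete Math
  - enrollment 3 (Wendy): course_id=4 -> matches Algebra
  - enrollment 4 (Dana): course_id=NULL, no match -> dropped
  - enrollment 5 (Xander): course_id=3 -> matches Algorithms
So 2 of 5 rows are dropped.

SQL:
SELECT a.student, b.title AS course
FROM enrollments a
INNER JOIN courses b ON a.course_id = b.id

Result:
student | course       
--------+--------------
Nate    | Discrete Math
Wendy   | Algebra      
Xander  | Algorithms   


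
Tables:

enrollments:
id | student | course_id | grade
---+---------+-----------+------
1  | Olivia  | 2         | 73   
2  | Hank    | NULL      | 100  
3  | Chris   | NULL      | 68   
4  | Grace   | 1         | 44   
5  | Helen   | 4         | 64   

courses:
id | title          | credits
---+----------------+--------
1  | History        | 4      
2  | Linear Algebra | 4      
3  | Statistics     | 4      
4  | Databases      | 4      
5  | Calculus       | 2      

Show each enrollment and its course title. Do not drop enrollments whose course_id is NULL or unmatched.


LEFT JOIN keeps every row from enrollments (the left table); where course_id has no match in courses, the course columns become NULL. Walk through each enrollment:
  - enrollment 1 (Olivia): course_id=2 -> matches Linear Algebra
  - enrollment 2 (Hank): course_id=NULL, no match -> kept with NULL
  - enrollment 3 (Chris): course_id=NULL, no match -> kept with NULL
  - enrollment 4 (Grace): course_id=1 -> matches History
  - enrollment 5 (Helen): course_id=4 -> matches Databases
All 5 rows appear; 2 have NULL course.

SQL:
SELECT a.student, b.title AS course
FROM enrollments a
LEFT JOIN courses b ON a.course_id = b.id

Result:
student | course        
--------+---------------
Olivia  | Linear Algebra
Hank    | NULL          
Chris   | NULL          
Grace   | History       
Helen   | Databases     


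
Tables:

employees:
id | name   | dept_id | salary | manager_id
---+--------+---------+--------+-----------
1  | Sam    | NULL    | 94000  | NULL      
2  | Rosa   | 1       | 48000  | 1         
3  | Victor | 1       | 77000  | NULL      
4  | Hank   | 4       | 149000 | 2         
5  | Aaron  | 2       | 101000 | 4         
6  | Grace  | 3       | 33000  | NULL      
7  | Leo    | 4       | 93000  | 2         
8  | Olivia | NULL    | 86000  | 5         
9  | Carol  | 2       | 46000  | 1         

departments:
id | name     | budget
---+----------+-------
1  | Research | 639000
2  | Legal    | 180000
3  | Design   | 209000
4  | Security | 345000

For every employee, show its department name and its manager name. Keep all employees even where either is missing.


Two LEFT JOINs from the same base table employees: one to departments via dept_id, one to employees itself via manager_id. Both are LEFT so every employee is preserved.
Match against departments:
  - employee 1 (Sam): dept_id=NULL, no match -> kept with NULL
  - employee 2 (Rosa): dept_id=1 -> matches Research
  - employee 3 (Victor): dept_id=1 -> matches Research
  - employee 4 (Hank): dept_id=4 -> matches Security
  - employee 5 (Aaron): dept_id=2 -> matches Legal
  - employee 6 (Grace): dept_id=3 -> matches Design
  - employee 7 (Leo): dept_id=4 -> matches Security
  - employee 8 (Olivia): dept_id=NULL, no match -> kept with NULL
  - employee 9 (Carol): dept_id=2 -> matches Legal
Match against employees (self):
  - employee 1 (Sam): manager_id=NULL -> NULL
  - employee 2 (Rosa): manager_id=1 -> Sam
  - employee 3 (Victor): manager_id=NULL -> NULL
  - employee 4 (Hank): manager_id=2 -> Rosa
  - employee 5 (Aaron): manager_id=4 -> Hank
  - employee 6 (Grace): manager_id=NULL -> NULL
  - employee 7 (Leo): manager_id=2 -> Rosa
  - employee 8 (Olivia): manager_id=5 -> Aaron
  - employee 9 (Carol): manager_id=1 -> Sam

SQL:
SELECT a.name, b.name AS department, c.name AS manager
FROM employees a
LEFT JOIN departments b ON a.dept_id = b.id
LEFT JOIN employees c ON a.manager_id = c.id

Result:
name   | department | manager
-------+------------+--------
Sam    | NULL       | NULL   
Rosa   | Research   | Sam    
Victor | Research   | NULL   
Hank   | Security   | Rosa   
Aaron  | Legal      | Hank   
Grace  | Design     | NULL   
Leo    | Security   | Rosa   
Olivia | NULL       | Aaron  
Carol  | Legal      | Sam    


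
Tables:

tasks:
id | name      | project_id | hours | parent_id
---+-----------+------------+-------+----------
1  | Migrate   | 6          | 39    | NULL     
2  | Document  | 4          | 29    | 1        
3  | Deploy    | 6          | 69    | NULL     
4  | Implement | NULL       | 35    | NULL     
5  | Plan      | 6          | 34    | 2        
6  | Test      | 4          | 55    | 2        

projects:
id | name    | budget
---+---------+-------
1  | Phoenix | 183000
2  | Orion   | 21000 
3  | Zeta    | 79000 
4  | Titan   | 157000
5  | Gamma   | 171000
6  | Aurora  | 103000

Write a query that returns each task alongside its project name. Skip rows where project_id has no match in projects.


INNER JOIN keeps only tasks rows whose project_id matches an id in projects. Walk through each task:
  - task 1 (Migrate): project_id=6 -> matches Aurora
  - task 2 (Document): project_id=4 -> matches Titan
  - task 3 (Deploy): project_id=6 -> matches Aurora
  - task 4 (Implement): project_id=NULL, no match -> dropped
  - task 5 (Plan): project_id=6 -> matches Aurora
  - task 6 (Test): project_id=4 -> matches Titan
So 1 of 6 rows is dropped.

SQL:
SELECT a.name, b.name AS project
FROM tasks a
INNER JOIN projects b ON a.project_id = b.id

Result:
name     | project
---------+--------
Migrate  | Aurora 
Document | Titan  
Deploy   | Aurora 
Plan     | Aurora 
Test     | Titan  


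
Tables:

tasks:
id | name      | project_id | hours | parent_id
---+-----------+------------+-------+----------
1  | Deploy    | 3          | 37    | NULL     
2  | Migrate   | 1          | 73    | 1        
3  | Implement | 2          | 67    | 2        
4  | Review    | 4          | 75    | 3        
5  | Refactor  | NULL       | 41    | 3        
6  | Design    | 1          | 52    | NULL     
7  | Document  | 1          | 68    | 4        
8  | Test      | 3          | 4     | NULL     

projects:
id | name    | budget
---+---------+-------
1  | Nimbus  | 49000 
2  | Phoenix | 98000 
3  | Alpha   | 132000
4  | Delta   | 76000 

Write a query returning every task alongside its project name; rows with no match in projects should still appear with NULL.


LEFT JOIN keeps every row from tasks (the left table); where project_id has no match in projects, the project columns become NULL. Walk through each task:
  - task 1 (Deploy): project_id=3 -> matches Alpha
  - task 2 (Migrate): project_id=1 -> matches Nimbus
  - task 3 (Implement): project_id=2 -> matches Phoenix
  - task 4 (Review): project_id=4 -> matches Delta
  - task 5 (Refactor): project_id=NULL, no match -> kept with NULL
  - task 6 (Design): project_id=1 -> matches Nimbus
  - task 7 (Document): project_id=1 -> matches Nimbus
  - task 8 (Test): project_id=3 -> matches Alpha
All 8 rows appear; 1 has NULL project.

SQL:
SELECT a.name, b.name AS project
FROM tasks a
LEFT JOIN projects b ON a.project_id = b.id

Result:
name      | project
----------+--------
Deploy    | Alpha  
Migrate   | Nimbus 
Implement | Phoenix
Review    | Delta  
Refactor  | NULL   
Design    | Nimbus 
Document  | Nimbus 
Test      | Alpha  


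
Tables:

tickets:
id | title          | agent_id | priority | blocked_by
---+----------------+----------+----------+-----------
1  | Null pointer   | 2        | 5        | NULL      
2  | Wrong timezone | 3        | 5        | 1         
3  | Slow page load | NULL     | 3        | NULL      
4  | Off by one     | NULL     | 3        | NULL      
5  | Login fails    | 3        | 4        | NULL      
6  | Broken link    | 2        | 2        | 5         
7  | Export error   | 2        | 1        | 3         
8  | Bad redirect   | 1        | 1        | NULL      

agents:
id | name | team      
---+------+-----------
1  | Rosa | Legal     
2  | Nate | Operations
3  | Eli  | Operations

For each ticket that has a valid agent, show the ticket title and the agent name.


INNER JOIN keeps only tickets rows whose agent_id matches an id in agents. Walk through each ticket:
  - ticket 1 (Null pointer): agent_id=2 -> matches Nate
  - ticket 2 (Wrong timezone): agent_id=3 -> matches Eli
  - ticket 3 (Slow page load): agent_id=NULL, no match -> dropped
  - ticket 4 (Off by one): agent_id=NULL, no match -> dropped
  - ticket 5 (Login fails): agent_id=3 -> matches Eli
  - ticket 6 (Broken link): agent_id=2 -> matches Nate
  - ticket 7 (Export error): agent_id=2 -> matches Nate
  - ticket 8 (Bad redirect): agent_id=1 -> matches Rosa
So 2 of 8 rows are dropped.

SQL:
SELECT a.title, b.name AS agent
FROM tickets a
INNER JOIN agents b ON a.agent_id = b.id

Result:
title          | agent
---------------+------
Null pointer   | Nate 
Wrong timezone | Eli  
Login fails    | Eli  
Broken link    | Nate 
Export error   | Nate 
Bad redirect   | Rosa 


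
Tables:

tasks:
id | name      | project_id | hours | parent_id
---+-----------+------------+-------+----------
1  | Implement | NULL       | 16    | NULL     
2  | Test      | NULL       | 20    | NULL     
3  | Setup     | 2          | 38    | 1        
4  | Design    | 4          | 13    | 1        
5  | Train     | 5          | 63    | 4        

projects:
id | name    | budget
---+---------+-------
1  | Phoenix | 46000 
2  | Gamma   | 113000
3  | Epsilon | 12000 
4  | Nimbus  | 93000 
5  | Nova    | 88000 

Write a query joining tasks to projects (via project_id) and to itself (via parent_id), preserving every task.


Two LEFT JOINs from the same base table tasks: one to projects via project_id, one to tasks itself via parent_id. Both are LEFT so every task is preserved.
Match against projects:
  - task 1 (Implement): project_id=NULL, no match -> kept with NULL
  - task 2 (Test): project_id=NULL, no match -> kept with NULL
  - task 3 (Setup): project_id=2 -> matches Gamma
  - task 4 (Design): project_id=4 -> matches Nimbus
  - task 5 (Train): project_id=5 -> matches Nova
Match against tasks (self):
  - task 1 (Implement): parent_id=NULL -> NULL
  - task 2 (Test): parent_id=NULL -> NULL
  - task 3 (Setup): parent_id=1 -> Implement
  - task 4 (Design): parent_id=1 -> Implement
  - task 5 (Train): parent_id=4 -> Design

SQL:
SELECT a.name, b.name AS project, c.name AS parent
FROM tasks a
LEFT JOIN projects b ON a.project_id = b.id
LEFT JOIN tasks c ON a.parent_id = c.id

Result:
name      | project | parent   
----------+---------+----------
Implement | NULL    | NULL     
Test      | NULL    | NULL     
Setup     | Gamma   | Implement
Design    | Nimbus  | Implement
Train     | Nova    | Design   


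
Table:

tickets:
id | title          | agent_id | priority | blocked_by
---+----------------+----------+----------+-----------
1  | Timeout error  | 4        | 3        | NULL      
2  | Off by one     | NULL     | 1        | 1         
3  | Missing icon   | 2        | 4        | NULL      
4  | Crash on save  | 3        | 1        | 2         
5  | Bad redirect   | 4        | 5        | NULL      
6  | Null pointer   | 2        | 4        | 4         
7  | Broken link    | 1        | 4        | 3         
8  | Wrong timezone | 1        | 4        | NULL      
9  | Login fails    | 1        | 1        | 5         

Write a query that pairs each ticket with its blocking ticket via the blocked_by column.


This is a self-join: tickets is joined to a second copy of itself, matching each row's blocked_by to another row's id. Use LEFT JOIN so rows with blocked_by=NULL are kept.
  - ticket 1 (Timeout error): blocked_by=NULL -> NULL
  - ticket 2 (Off by one): blocked_by=1 -> Timeout error
  - ticket 3 (Missing icon): blocked_by=NULL -> NULL
  - ticket 4 (Crash on save): blocked_by=2 -> Off by one
  - ticket 5 (Bad redirect): blocked_by=NULL -> NULL
  - ticket 6 (Null pointer): blocked_by=4 -> Crash on save
  - ticket 7 (Broken link): blocked_by=3 -> Missing icon
  - ticket 8 (Wrong timezone): blocked_by=NULL -> NULL
  - ticket 9 (Login fails): blocked_by=5 -> Bad redirect

SQL:
SELECT a.title AS item, b.title AS blocked_by
FROM tickets a
LEFT JOIN tickets b ON a.blocked_by = b.id

Result:
item           | blocked_by   
---------------+--------------
Timeout error  | NULL         
Off by one     | Timeout error
Missing icon   | NULL         
Crash on save  | Off by one   
Bad redirect   | NULL         
Null pointer   | Crash on save
Broken link    | Missing icon 
Wrong timezone | NULL         
Login fails    | Bad redirect 


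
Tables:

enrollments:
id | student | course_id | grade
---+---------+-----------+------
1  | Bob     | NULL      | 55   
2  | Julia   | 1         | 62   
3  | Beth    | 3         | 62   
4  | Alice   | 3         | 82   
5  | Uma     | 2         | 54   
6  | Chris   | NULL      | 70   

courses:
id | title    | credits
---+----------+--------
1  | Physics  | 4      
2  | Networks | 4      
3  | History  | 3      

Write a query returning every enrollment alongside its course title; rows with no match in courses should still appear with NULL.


LEFT JOIN keeps every row from enrollments (the left table); where course_id has no match in courses, the course columns become NULL. Walk through each enrollment:
  - enrollment 1 (Bob): course_id=NULL, no match -> kept with NULL
  - enrollment 2 (Julia): course_id=1 -> matches Physics
  - enrollment 3 (Beth): course_id=3 -> matches History
  - enrollment 4 (Alice): course_id=3 -> matches History
  - enrollment 5 (Uma): course_id=2 -> matches Networks
  - enrollment 6 (Chris): course_id=NULL, no match -> kept with NULL
All 6 rows appear; 2 have NULL course.

SQL:
SELECT a.student, b.title AS course
FROM enrollments a
LEFT JOIN courses b ON a.course_id = b.id

Result:
student | course  
--------+---------
Bob     | NULL    
Julia   | Physics 
Beth    | History 
Alice   | History 
Uma     | Networks
Chris   | NULL    


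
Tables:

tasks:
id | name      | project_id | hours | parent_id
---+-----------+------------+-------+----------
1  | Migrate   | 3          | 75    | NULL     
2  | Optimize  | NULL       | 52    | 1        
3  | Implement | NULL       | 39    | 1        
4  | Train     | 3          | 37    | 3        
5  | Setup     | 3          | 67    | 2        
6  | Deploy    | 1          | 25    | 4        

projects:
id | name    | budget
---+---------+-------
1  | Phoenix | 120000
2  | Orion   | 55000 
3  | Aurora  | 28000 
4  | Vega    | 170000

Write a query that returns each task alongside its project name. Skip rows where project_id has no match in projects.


INNER JOIN keeps only tasks rows whose project_id matches an id in projects. Walk through each task:
  - task 1 (Migrate): project_id=3 -> matches Aurora
  - task 2 (Optimize): project_id=NULL, no match -> dropped
  - task 3 (Implement): project_id=NULL, no match -> dropped
  - task 4 (Train): project_id=3 -> matches Aurora
  - task 5 (Setup): project_id=3 -> matches Aurora
  - task 6 (Deploy): project_id=1 -> matches Phoenix
So 2 of 6 rows are dropped.

SQL:
SELECT a.name, b.name AS project
FROM tasks a
INNER JOIN projects b ON a.project_id = b.id

Result:
name    | project
--------+--------
Migrate | Aurora 
Train   | Aurora 
Setup   | Aurora 
Deploy  | Phoenix
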